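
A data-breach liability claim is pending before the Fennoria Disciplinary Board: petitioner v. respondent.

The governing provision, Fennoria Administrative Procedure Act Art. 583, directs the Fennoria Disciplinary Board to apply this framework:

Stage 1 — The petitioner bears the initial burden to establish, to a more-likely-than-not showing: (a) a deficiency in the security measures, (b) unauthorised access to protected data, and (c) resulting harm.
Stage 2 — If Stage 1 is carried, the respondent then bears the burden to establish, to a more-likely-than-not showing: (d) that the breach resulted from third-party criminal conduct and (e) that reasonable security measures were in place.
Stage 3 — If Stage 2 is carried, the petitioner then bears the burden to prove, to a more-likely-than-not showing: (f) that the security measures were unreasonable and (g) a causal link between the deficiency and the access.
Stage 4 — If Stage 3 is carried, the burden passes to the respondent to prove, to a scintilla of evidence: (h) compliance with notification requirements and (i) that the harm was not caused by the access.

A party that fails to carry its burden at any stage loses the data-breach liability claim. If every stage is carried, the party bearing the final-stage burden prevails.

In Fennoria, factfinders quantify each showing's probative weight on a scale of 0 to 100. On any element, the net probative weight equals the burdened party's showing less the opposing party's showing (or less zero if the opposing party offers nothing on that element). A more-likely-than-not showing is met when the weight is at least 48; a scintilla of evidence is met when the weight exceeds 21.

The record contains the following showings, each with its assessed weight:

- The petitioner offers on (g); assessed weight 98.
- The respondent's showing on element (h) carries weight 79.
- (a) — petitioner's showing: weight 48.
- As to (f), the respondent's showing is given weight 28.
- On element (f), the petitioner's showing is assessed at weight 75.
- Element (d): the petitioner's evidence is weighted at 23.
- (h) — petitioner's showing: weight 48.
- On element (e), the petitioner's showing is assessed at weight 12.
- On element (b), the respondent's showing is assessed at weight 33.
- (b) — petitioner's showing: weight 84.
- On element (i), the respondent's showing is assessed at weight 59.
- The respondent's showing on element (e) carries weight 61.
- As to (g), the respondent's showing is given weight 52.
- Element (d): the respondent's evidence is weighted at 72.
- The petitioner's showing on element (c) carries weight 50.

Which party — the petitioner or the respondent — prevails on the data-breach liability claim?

respondent

At Stage 1 the petitioner must meet a more-likely-than-not showing (weight is at least 48): on (a) the weight is 48, which does reach 48, so (a) meets the standard; on (b) the weight is 84 less the opposing 33 gives net 51, which does reach 48, so (b) meets the standard; on (c) the weight is 50, ≥ 48, so (c) meets the standard.
  All elements met. The burden passes to the respondent.
At Stage 2 the respondent must meet a more-likely-than-not showing (weight is at least 48): on (d) the weight is 72 less the opposing 23 gives net 49, which does reach 48, so (d) meets the standard; on (e) the weight is 61 less the opposing 12 gives net 49, ≥ 48, so (e) meets the standard.
  Stage 2 carried; the burden shifts to the petitioner.
At Stage 3 the petitioner must meet a more-likely-than-not showing (weight is at least 48): on (f) the weight is 75 less the opposing 28 gives net 47, < 48, so (f) does not meet the standard; on (g) the weight is 98 less the opposing 52 gives net 46, < 48, so (g) does not meet the standard.
  The petitioner does not carry Stage 3.
So the respondent prevails.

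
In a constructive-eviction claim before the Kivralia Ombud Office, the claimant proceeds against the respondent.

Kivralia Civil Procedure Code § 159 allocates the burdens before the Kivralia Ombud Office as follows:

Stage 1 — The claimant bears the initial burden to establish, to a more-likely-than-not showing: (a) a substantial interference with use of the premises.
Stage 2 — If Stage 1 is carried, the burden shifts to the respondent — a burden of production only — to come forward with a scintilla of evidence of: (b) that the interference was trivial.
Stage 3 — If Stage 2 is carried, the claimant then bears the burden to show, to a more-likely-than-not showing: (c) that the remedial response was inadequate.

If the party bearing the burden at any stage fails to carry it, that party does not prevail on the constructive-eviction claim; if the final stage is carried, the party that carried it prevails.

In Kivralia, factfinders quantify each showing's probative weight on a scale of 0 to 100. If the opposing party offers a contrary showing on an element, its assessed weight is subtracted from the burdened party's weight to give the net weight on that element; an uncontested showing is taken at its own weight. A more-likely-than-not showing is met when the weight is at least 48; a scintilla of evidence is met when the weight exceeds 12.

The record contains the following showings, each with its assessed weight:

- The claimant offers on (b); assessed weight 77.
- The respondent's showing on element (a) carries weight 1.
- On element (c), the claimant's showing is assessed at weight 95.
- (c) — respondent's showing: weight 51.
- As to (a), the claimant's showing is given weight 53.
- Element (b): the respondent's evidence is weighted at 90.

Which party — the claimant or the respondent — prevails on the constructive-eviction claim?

respondent

Stage 1 (claimant, a more-likely-than-not showing, weight is at least 48): (a) net 53−1=52 ≥ 48 — meets.
  Stage 1 carried; the burden shifts to the respondent.
Stage 2 (respondent, a scintilla of evidence, weight exceeds 12): (b) net 90−77=13 > 12 — meets.
  All elements met. The burden passes to the claimant.
Stage 3 (claimant, a more-likely-than-not showing, weight is at least 48): (c) net 95−51=44 < 48 — fails.
  The claimant does not carry Stage 3.
So the respondent prevails.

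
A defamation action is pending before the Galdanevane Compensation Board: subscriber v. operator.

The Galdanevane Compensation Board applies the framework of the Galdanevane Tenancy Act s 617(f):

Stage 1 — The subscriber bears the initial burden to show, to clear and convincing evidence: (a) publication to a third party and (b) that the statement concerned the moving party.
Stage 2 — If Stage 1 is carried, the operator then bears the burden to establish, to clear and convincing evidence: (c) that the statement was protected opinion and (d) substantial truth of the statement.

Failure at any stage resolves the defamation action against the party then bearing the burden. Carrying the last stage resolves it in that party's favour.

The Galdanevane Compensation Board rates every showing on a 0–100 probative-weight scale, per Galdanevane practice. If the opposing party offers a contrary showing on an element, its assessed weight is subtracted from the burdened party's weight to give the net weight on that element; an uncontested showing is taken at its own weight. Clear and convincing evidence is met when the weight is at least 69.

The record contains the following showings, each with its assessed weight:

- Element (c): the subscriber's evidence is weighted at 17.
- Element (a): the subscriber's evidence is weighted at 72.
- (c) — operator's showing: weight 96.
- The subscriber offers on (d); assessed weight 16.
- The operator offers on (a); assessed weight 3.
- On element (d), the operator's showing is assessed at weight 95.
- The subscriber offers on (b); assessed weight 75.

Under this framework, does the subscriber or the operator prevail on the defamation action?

At Stage 1 the subscriber must meet clear and convincing evidence (weight is at least 69): on (a) the weight is 72 less the opposing 3 gives net 69, which does reach 69, so (a) meets the standard; on (b) the weight is 75, which does reach 69, so (b) meets the standard.
  Stage 1 carried; the burden shifts to the operator.
At Stage 2 the operator must meet clear and convincing evidence (weight is at least 69): on (c) the weight is 96 less the opposing 17 gives net 79, ≥ 69, so (c) meets the standard; on (d) the weight is 95 less the opposing 16 gives net 79, which does reach 69, so (d) meets the standard.
  All elements met at the final stage.
Every stage carried; the operator prevails.

operator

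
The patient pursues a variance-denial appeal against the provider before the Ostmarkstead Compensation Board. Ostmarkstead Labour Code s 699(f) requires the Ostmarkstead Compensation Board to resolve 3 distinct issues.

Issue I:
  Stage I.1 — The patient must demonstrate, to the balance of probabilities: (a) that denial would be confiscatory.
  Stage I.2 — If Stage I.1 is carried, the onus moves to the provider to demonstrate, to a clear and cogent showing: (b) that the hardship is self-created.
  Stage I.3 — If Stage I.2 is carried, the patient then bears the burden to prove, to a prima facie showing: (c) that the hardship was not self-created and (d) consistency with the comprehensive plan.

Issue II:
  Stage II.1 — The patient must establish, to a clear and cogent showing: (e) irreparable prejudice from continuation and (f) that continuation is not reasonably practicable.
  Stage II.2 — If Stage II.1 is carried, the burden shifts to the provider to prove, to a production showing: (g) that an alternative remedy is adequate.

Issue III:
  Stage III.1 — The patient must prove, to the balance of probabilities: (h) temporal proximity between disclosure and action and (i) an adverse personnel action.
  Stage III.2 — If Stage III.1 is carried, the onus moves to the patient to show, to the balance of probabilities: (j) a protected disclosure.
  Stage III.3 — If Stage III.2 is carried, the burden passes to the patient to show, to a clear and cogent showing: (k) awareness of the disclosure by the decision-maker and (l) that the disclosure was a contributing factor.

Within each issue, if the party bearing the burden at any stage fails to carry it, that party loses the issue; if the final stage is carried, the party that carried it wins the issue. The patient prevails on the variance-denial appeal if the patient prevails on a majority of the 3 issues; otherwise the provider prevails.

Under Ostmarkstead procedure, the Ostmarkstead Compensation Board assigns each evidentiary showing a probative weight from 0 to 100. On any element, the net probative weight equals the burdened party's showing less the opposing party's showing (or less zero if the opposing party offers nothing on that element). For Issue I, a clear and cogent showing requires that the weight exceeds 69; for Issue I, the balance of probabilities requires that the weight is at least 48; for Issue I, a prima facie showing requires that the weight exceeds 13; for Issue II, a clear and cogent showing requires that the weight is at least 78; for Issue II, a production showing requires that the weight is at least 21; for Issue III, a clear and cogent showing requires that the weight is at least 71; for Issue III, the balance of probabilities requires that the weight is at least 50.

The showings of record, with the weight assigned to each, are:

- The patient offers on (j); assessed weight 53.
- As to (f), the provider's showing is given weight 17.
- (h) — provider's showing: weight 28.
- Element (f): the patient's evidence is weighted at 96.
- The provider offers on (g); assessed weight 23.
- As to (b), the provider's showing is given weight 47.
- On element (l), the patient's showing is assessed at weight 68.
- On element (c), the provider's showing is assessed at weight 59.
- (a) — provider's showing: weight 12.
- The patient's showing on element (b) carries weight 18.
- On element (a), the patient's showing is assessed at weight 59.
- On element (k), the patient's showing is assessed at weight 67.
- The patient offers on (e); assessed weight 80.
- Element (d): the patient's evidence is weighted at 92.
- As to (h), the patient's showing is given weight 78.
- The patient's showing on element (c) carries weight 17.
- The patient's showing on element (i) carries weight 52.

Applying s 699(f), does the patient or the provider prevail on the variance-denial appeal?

provider

— Issue I —
Stage I.1 (patient, the balance of probabilities, weight is at least 48): (a) net 59−12=47 < 48 — fails.
  Not every element is met, so the patient fails to carry Stage I.1.
The analysis ends at Stage I.1; the provider prevails on this issue.
— Issue II —
Stage II.1 — burden on patient; standard: a clear and cogent showing (weight is at least 78).
    (e): 80 ≥ 78 [met]
    (f): 96 − 17 = 79 ≥ 78 [met]
  All elements met. The burden passes to the provider.
Stage II.2 — burden on provider; standard: a production showing (weight is at least 21).
    (g): 23 ≥ 21 [met]
  All elements met at the final stage.
With every stage satisfied, the provider prevails on this issue.
— Issue III —
At Stage III.1 the patient must meet the balance of probabilities (weight is at least 50): on (h) the weight is 78 less the opposing 28 gives net 50, ≥ 50, so (h) meets the standard; on (i) the weight is 52, which does reach 50, so (i) meets the standard.
  Stage III.1 carried; the burden remains with the patient.
At Stage III.2 the patient must meet the balance of probabilities (weight is at least 50): on (j) the weight is 53, which does reach 50, so (j) meets the standard.
  All elements met. The patient retains the burden for Stage III.3.
At Stage III.3 the patient must meet a clear and cogent showing (weight is at least 71): on (k) the weight is 67, which does not reach 71, so (k) does not meet the standard; on (l) the weight is 68, < 71, so (l) does not meet the standard.
  Not every element is met, so the patient fails to carry Stage III.3.
So the provider prevails on this issue.
Per-issue: Issue I → provider; Issue II → provider; Issue III → provider. The patient must prevail on a majority of issues; overall, the provider prevails.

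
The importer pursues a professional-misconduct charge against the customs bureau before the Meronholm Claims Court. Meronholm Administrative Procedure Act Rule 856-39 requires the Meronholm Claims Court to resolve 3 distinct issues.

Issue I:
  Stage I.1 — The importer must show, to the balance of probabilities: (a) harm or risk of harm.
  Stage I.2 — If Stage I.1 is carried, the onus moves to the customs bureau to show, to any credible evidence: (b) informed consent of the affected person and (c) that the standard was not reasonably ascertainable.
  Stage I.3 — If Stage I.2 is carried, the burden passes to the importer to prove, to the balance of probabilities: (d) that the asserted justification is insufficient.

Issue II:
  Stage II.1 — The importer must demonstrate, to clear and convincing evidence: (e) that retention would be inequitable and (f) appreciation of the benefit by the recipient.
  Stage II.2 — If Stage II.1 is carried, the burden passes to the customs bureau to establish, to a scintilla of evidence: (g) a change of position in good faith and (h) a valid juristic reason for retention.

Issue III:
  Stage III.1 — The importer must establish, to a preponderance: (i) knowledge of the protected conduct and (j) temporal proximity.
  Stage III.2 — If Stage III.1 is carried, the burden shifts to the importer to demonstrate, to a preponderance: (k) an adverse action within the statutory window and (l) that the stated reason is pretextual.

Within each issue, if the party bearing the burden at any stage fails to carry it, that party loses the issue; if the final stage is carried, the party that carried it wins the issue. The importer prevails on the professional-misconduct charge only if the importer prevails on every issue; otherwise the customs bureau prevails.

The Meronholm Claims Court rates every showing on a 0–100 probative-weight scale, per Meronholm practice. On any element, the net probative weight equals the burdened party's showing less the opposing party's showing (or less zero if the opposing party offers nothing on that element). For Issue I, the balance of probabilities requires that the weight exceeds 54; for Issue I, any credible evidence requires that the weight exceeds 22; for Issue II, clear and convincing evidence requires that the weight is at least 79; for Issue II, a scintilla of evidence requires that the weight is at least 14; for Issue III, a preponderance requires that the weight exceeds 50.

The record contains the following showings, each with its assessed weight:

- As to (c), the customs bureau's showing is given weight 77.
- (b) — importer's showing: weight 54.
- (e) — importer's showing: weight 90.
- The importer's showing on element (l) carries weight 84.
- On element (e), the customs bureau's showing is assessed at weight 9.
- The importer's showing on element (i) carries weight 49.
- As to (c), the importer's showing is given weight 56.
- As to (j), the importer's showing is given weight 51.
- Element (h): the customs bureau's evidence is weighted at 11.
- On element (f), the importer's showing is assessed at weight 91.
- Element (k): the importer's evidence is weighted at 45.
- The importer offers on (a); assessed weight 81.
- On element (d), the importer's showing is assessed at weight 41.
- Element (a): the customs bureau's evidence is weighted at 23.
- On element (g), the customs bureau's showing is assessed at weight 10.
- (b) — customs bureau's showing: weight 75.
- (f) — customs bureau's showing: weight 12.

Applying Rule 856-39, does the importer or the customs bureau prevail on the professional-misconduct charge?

— Issue I —
Stage I.1 — burden on importer; standard: the balance of probabilities (weight exceeds 54).
    (a): 81 − 23 = 58 > 54 [met]
  The importer carries Stage I.1; the customs bureau now bears the burden.
Stage I.2 — burden on customs bureau; standard: any credible evidence (weight exceeds 22).
    (b): 75 − 54 = 21 ≤ 22 [not met]
    (c): 77 − 56 = 21 ≤ 22 [not met]
  Stage I.2 not carried; the customs bureau fails its burden.
The analysis ends at Stage I.2; the importer prevails on this issue.
— Issue II —
Stage II.1 — burden on importer; standard: clear and convincing evidence (weight is at least 79).
    (e): 90 − 9 = 81 ≥ 79 [met]
    (f): 91 − 12 = 79 ≥ 79 [met]
  Stage II.1 carried; the burden shifts to the customs bureau.
Stage II.2 — burden on customs bureau; standard: a scintilla of evidence (weight is at least 14).
    (g): 10 < 14 [not met]
    (h): 11 < 14 [not met]
  The customs bureau does not carry Stage II.2.
The importer prevails on this issue.
— Issue III —
At Stage III.1 the importer must meet a preponderance (weight exceeds 50): on (i) the weight is 49, ≤ 50, so (i) does not meet the standard; on (j) the weight is 51, > 50, so (j) meets the standard.
  Stage III.1 not carried; the importer fails its burden.
The analysis ends at Stage III.1; the customs bureau prevails on this issue.
Per-issue: Issue I → importer; Issue II → importer; Issue III → customs bureau. The importer must prevail on every issue; overall, the customs bureau prevails.

customs bureau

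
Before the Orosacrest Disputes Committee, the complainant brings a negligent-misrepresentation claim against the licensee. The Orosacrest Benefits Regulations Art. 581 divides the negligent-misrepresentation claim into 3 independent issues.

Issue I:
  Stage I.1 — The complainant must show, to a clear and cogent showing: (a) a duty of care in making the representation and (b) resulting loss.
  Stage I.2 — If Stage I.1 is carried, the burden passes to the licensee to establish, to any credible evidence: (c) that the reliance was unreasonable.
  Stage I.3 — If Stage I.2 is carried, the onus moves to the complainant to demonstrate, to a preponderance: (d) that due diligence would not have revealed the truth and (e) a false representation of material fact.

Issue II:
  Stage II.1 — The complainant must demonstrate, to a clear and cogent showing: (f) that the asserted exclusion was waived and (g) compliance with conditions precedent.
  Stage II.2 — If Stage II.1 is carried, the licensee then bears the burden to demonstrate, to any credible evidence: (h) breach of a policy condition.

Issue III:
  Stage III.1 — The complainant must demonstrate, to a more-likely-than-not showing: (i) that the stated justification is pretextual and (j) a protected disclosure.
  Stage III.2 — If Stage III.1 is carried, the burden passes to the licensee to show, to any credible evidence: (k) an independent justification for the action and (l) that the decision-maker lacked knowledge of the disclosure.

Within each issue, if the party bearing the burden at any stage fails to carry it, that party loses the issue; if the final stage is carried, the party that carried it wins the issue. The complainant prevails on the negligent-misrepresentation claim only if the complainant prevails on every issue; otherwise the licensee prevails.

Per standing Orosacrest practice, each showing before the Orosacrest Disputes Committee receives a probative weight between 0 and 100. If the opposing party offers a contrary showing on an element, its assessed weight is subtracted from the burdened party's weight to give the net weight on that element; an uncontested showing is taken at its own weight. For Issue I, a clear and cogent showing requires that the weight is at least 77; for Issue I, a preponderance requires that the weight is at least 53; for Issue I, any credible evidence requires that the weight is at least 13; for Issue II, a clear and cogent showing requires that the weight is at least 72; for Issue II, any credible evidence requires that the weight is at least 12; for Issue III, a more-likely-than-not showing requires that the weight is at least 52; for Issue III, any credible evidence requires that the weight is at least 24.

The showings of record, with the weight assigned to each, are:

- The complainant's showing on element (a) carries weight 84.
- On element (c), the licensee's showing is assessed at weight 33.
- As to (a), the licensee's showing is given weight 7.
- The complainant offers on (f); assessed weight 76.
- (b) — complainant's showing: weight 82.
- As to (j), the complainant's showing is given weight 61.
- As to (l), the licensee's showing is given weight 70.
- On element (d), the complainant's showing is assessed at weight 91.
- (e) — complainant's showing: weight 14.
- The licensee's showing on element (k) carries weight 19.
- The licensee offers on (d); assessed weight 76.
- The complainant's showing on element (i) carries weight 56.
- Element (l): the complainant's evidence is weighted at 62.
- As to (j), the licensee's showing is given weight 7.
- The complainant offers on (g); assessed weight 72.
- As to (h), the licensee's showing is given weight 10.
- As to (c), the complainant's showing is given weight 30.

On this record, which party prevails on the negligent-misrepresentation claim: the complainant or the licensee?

— Issue I —
At Stage I.1 the complainant must meet a clear and cogent showing (weight is at least 77): on (a) the weight is 84 less the opposing 7 gives net 77, which does reach 77, so (a) meets the standard; on (b) the weight is 82, ≥ 77, so (b) meets the standard.
  The complainant carries Stage I.1; the licensee now bears the burden.
At Stage I.2 the licensee must meet any credible evidence (weight is at least 13): on (c) the weight is 33 less the opposing 30 gives net 3, which does not reach 13, so (c) does not meet the standard.
  Not every element is met, so the licensee fails to carry Stage I.2.
The analysis ends at Stage I.2; the complainant prevails on this issue.
— Issue II —
Stage II.1 (complainant, a clear and cogent showing, weight is at least 72): (f) 76 ≥ 72 — meets; (g) 72 ≥ 72 — meets.
  The complainant carries Stage II.1; the licensee now bears the burden.
Stage II.2 (licensee, any credible evidence, weight is at least 12): (h) 10 < 12 — fails.
  The licensee does not carry Stage II.2.
So the complainant prevails on this issue.
— Issue III —
Stage III.1 (complainant, a more-likely-than-not showing, weight is at least 52): (i) 56 ≥ 52 — meets; (j) net 61−7=54 ≥ 52 — meets.
  Stage III.1 carried; the burden shifts to the licensee.
Stage III.2 (licensee, any credible evidence, weight is at least 24): (k) 19 < 24 — fails; (l) net 70−62=8 < 24 — fails.
  Not every element is met, so the licensee fails to carry Stage III.2.
The analysis ends at Stage III.2; the complainant prevails on this issue.
Per-issue: Issue I → complainant; Issue II → complainant; Issue III → complainant. The complainant must prevail on every issue; overall, the complainant prevails.

complainant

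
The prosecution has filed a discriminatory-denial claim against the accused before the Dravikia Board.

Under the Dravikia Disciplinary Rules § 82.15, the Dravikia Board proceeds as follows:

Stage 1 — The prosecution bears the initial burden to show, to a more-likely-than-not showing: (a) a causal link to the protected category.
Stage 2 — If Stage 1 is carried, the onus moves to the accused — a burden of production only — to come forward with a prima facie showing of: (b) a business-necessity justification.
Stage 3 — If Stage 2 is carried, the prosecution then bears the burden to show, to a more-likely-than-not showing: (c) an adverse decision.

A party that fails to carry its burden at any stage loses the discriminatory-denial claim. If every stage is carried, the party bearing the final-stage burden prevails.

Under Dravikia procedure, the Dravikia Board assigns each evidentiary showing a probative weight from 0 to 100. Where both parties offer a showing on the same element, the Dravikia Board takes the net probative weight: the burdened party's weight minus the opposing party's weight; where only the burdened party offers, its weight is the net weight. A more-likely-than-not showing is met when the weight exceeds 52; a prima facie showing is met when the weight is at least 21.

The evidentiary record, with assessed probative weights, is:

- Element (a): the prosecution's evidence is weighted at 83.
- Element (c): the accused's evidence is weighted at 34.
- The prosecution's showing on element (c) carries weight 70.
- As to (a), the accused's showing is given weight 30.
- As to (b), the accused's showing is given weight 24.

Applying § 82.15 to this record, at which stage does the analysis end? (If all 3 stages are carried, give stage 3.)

Stage 1 — burden on prosecution; standard: a more-likely-than-not showing (weight exceeds 52).
    (a): 83 − 30 = 53 > 52 [met]
  Stage 1 is satisfied; the onus moves to the accused.
Stage 2 — burden on accused; standard: a prima facie showing (weight is at least 21).
    (b): 24 ≥ 21 [met]
  Stage 2 carried; the burden shifts to the prosecution.
Stage 3 — burden on prosecution; standard: a more-likely-than-not showing (weight exceeds 52).
    (c): 70 − 34 = 36 ≤ 52 [not met]
  Stage 3 not carried; the prosecution fails its burden.
So the accused prevails.

stage 3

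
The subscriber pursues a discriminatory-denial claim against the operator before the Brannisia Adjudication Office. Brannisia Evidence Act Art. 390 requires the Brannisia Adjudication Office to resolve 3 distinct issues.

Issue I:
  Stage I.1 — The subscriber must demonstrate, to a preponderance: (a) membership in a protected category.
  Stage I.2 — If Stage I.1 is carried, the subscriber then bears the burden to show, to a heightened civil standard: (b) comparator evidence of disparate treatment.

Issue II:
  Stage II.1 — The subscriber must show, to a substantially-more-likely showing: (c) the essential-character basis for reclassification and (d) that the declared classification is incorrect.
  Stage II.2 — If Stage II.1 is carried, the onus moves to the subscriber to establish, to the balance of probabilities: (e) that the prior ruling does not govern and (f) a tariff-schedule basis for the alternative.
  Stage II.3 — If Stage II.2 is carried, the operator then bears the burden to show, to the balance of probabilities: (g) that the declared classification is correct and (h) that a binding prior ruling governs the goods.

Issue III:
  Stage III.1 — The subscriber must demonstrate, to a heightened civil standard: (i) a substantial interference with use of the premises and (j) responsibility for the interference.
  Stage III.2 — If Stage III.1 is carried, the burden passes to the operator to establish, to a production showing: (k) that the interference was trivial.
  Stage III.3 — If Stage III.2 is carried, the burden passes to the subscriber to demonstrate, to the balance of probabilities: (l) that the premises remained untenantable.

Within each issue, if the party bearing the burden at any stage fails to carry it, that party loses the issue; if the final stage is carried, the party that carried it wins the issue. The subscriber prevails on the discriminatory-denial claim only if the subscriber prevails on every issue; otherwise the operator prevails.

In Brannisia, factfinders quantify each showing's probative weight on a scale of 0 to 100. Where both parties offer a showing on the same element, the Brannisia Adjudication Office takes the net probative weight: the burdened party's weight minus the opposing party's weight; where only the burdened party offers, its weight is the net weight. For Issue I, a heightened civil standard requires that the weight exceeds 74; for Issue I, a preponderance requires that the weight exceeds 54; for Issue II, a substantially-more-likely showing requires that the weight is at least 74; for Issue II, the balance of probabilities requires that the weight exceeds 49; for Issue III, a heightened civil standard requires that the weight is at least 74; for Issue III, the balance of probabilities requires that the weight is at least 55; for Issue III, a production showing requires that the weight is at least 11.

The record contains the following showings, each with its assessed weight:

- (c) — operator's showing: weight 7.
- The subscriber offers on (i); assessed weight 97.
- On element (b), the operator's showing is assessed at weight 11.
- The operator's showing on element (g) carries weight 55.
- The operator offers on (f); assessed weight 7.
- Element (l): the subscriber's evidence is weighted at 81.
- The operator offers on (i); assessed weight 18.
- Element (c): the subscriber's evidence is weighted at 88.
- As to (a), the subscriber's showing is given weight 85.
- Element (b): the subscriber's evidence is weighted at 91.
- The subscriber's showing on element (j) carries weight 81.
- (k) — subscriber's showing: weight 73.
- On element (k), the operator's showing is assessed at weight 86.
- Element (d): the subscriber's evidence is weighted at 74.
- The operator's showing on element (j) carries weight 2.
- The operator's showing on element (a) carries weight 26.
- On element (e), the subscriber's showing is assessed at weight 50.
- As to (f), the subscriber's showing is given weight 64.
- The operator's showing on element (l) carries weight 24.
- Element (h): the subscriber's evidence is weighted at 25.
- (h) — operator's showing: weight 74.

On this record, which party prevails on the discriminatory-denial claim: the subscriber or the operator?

— Issue I —
Stage I.1 (subscriber, a preponderance, weight exceeds 54): (a) net 85−26=59 > 54 — meets.
  Stage I.1 carried; the burden remains with the subscriber.
Stage I.2 (subscriber, a heightened civil standard, weight exceeds 74): (b) net 91−11=80 > 74 — meets.
  Stage I.2 carried; the final stage is satisfied.
Every stage carried; the subscriber prevails on this issue.
— Issue II —
Stage II.1 — burden on subscriber; standard: a substantially-more-likely showing (weight is at least 74).
    (c): 88 − 7 = 81 ≥ 74 [met]
    (d): 74 ≥ 74 [met]
  Stage II.1 carried; the burden remains with the subscriber.
Stage II.2 — burden on subscriber; standard: the balance of probabilities (weight exceeds 49).
    (e): 50 > 49 [met]
    (f): 64 − 7 = 57 > 49 [met]
  Stage II.2 is satisfied; the onus moves to the operator.
Stage II.3 — burden on operator; standard: the balance of probabilities (weight exceeds 49).
    (g): 55 > 49 [met]
    (h): 74 − 25 = 49 ≤ 49 [not met]
  The operator does not carry Stage II.3.
The subscriber prevails on this issue.
— Issue III —
Stage III.1 — burden on subscriber; standard: a heightened civil standard (weight is at least 74).
    (i): 97 − 18 = 79 ≥ 74 [met]
    (j): 81 − 2 = 79 ≥ 74 [met]
  The subscriber carries Stage III.1; the operator now bears the burden.
Stage III.2 — burden on operator; standard: a production showing (weight is at least 11).
    (k): 86 − 73 = 13 ≥ 11 [met]
  Stage III.2 is satisfied; the onus moves to the subscriber.
Stage III.3 — burden on subscriber; standard: the balance of probabilities (weight is at least 55).
    (l): 81 − 24 = 57 ≥ 55 [met]
  Stage III.3 carried; the final stage is satisfied.
All stages carried — the subscriber prevails on this issue.
Per-issue: Issue I → subscriber; Issue II → subscriber; Issue III → subscriber. The subscriber must prevail on every issue; overall, the subscriber prevails.

subscriber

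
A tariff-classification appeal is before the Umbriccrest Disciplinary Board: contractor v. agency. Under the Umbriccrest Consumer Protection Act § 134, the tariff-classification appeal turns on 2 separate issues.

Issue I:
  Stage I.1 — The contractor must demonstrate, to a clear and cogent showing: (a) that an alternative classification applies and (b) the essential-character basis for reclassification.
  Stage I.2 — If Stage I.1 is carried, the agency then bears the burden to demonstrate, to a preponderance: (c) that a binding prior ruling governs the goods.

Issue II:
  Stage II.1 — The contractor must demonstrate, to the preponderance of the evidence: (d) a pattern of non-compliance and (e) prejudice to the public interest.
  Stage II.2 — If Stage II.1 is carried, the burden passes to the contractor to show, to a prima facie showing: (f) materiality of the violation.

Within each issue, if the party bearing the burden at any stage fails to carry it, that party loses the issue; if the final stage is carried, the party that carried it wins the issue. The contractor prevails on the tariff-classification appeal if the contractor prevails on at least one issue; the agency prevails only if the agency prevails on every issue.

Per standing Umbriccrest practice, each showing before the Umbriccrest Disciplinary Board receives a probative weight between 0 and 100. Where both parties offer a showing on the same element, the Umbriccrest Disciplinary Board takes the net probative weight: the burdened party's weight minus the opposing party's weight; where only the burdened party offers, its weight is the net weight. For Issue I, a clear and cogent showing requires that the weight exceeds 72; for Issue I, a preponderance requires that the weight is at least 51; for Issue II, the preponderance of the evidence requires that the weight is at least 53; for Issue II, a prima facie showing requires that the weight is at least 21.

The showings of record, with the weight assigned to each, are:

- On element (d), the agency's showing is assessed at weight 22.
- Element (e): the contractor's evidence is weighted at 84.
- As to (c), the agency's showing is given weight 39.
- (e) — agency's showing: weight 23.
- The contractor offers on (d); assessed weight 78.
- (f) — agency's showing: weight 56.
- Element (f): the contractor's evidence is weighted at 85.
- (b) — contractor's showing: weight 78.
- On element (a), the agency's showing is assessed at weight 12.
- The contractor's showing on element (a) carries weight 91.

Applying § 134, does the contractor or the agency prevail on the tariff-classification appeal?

— Issue I —
Stage I.1 — burden on contractor; standard: a clear and cogent showing (weight exceeds 72).
    (a): 91 − 12 = 79 > 72 [met]
    (b): 78 > 72 [met]
  All elements met. The burden passes to the agency.
Stage I.2 — burden on agency; standard: a preponderance (weight is at least 51).
    (c): 39 < 51 [not met]
  Not every element is met, so the agency fails to carry Stage I.2.
The contractor prevails on this issue.
— Issue II —
Stage II.1 — burden on contractor; standard: the preponderance of the evidence (weight is at least 53).
    (d): 78 − 22 = 56 ≥ 53 [met]
    (e): 84 − 23 = 61 ≥ 53 [met]
  Stage II.1 is satisfied; the contractor continues to bear the burden.
Stage II.2 — burden on contractor; standard: a prima facie showing (weight is at least 21).
    (f): 85 − 56 = 29 ≥ 21 [met]
  Stage II.2 carried; the final stage is satisfied.
All stages carried — the contractor prevails on this issue.
Per-issue: Issue I → contractor; Issue II → contractor. The contractor must prevail on at least one issue; overall, the contractor prevails.

contractor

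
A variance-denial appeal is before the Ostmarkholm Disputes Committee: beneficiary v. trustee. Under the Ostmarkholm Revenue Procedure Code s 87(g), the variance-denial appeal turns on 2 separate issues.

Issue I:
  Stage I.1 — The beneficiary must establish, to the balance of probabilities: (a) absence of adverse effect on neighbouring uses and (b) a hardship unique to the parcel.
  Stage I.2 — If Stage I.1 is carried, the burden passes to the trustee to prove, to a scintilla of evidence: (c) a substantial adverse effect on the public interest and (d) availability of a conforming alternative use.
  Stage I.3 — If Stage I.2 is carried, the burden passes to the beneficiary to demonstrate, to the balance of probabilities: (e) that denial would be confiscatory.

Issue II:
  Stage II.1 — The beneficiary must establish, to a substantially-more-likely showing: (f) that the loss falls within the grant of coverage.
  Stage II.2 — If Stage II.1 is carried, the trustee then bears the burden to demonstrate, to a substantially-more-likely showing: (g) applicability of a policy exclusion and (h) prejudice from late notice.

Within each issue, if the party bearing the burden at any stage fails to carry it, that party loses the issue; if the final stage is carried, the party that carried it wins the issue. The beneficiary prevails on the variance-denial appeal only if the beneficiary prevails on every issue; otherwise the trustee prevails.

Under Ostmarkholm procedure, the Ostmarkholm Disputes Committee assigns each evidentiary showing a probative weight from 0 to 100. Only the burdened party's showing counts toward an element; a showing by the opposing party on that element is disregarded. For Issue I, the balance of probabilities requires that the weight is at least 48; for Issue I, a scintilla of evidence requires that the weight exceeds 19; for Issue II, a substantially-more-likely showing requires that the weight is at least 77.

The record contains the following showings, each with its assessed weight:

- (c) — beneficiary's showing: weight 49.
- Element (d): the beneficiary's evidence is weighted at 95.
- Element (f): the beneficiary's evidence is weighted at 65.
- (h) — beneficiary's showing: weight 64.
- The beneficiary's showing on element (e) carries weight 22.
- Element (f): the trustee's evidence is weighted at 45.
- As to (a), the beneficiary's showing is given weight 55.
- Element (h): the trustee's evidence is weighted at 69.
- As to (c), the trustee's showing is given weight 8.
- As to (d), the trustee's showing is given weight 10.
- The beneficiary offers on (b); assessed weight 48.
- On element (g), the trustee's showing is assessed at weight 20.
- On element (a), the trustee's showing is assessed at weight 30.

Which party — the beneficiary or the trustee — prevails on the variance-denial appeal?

trustee

— Issue I —
Stage I.1 — burden on beneficiary; standard: the balance of probabilities (weight is at least 48).
    (a): 55 (trustee's 30 disregarded) ≥ 48 [met]
    (b): 48 ≥ 48 [met]
  The beneficiary carries Stage I.1; the trustee now bears the burden.
Stage I.2 — burden on trustee; standard: a scintilla of evidence (weight exceeds 19).
    (c): 8 (beneficiary's 49 disregarded) ≤ 19 [not met]
    (d): 10 (beneficiary's 95 disregarded) ≤ 19 [not met]
  Stage I.2 not carried; the trustee fails its burden.
The analysis ends at Stage I.2; the beneficiary prevails on this issue.
— Issue II —
At Stage II.1 the beneficiary must meet a substantially-more-likely showing (weight is at least 77): on (f) the weight is 65 (the trustee's 45 is given no effect), which does not reach 77, so (f) does not meet the standard.
  The beneficiary does not carry Stage II.1.
The trustee prevails on this issue.
Per-issue: Issue I → beneficiary; Issue II → trustee. The beneficiary must prevail on every issue; overall, the trustee prevails.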